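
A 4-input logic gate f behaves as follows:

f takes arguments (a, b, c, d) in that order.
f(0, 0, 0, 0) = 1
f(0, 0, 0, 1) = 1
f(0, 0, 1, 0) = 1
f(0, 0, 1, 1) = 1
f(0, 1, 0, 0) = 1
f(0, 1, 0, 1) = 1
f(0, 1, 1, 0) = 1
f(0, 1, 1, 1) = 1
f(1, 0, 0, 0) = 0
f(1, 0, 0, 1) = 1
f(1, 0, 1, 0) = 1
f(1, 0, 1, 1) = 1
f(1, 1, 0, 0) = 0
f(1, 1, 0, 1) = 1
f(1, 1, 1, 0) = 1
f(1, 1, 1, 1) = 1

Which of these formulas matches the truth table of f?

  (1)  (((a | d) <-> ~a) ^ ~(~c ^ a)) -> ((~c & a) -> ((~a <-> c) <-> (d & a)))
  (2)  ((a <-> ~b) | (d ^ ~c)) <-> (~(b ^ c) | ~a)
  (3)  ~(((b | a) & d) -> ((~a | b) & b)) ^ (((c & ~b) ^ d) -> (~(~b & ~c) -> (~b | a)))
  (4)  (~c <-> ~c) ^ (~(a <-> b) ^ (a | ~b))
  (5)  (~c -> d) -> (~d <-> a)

(2) fails at (0,0,0,1): the formula yields 0, f is 1.
(3) fails at (0,1,0,1): the formula yields 0, f is 1.
(4) fails at (0,0,0,0): the formula yields 0, f is 1.
(5) fails at (0,0,1,0): the formula yields 0, f is 1.
(1) is the remaining candidate, and it agrees with f on all 16 inputs.

1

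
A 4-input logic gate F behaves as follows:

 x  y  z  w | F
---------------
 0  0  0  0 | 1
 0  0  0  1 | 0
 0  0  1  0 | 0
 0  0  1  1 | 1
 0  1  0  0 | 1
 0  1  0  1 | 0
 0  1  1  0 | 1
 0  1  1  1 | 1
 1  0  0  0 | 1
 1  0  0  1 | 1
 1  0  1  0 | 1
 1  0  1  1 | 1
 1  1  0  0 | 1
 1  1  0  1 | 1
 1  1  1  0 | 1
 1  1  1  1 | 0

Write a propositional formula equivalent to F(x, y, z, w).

F(x, y, z, w) = ~((((((~x & ~y) & ~z) & w) | (((~x & ~y) & z) & ~w)) | (((~x & y) & ~z) & w)) | (((x & y) & z) & w))

F is 0 on only 4 rows — (0,0,0,1), (0,0,1,0), (0,1,0,1), (1,1,1,1). Writing each as a minterm (¬x·¬y·¬z·w, ¬x·¬y·z·¬w, ¬x·y·¬z·w, x·y·z·w) and OR-ing them characterizes exactly where F=0, so F is the negation of that disjunction.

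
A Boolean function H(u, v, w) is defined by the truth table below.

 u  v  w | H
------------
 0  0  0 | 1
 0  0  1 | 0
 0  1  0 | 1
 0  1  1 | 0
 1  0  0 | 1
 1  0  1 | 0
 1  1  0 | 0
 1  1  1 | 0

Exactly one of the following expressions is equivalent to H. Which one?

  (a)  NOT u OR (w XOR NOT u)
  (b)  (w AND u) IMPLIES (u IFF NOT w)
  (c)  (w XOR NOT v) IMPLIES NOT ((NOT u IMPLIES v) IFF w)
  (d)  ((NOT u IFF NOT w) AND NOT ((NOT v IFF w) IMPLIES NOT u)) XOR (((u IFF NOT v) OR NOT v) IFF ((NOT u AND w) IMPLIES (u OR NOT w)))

(a) fails at (0,0,1): the formula yields 1, H is 0.
(b) fails at (0,0,1): the formula yields 1, H is 0.
(c) fails at (0,0,0): the formula yields 0, H is 1.
That leaves (d). Evaluating it on every row reproduces the table of H exactly.

d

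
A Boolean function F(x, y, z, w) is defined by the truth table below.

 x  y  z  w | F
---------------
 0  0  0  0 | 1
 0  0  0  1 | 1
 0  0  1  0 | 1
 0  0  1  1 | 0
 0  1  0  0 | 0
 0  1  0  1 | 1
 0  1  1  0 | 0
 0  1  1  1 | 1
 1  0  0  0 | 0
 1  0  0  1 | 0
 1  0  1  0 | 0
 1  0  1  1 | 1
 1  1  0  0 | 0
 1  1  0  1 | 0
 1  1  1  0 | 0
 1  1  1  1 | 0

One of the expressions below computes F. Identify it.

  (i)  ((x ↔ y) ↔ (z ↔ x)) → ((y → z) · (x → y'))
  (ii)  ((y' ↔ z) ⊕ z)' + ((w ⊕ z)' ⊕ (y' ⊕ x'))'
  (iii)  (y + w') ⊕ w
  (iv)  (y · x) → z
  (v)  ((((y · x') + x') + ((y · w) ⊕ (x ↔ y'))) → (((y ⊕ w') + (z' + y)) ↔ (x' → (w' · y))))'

(i) fails at (0,0,1,1): the formula yields 1, F is 0.
(ii) fails at (0,0,1,1): the formula yields 1, F is 0.
(iii) fails at (0,0,1,1): the formula yields 1, F is 0.
(iv) fails at (0,0,1,1): the formula yields 1, F is 0.
That leaves (v). Evaluating it on every row reproduces the table of F exactly.

v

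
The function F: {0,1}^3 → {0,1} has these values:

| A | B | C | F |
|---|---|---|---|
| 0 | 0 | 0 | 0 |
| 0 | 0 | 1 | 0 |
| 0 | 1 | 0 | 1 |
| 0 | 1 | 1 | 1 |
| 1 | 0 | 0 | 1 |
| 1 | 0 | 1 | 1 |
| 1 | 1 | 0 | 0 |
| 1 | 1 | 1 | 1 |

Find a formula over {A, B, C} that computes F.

F(A, B, C) = ~((((~A & ~B) & ~C) | ((~A & ~B) & C)) | ((A & B) & ~C))

There are just 3 zero rows: (0,0,0), (0,0,1), (1,1,0). Their minterms are ¬A·¬B·¬C, ¬A·¬B·C, A·B·¬C; the OR of those covers precisely the 0-outputs, and negating it yields F.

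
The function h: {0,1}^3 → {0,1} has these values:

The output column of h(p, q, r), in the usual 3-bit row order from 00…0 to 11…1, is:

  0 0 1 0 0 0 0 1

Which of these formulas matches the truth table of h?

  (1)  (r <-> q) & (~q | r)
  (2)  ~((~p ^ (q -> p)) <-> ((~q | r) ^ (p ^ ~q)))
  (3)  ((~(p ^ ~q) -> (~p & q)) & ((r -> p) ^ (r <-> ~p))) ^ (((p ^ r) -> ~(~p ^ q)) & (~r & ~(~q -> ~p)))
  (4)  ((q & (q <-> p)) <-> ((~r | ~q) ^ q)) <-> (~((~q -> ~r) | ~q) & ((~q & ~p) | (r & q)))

(1) fails at (0,0,0): the formula yields 1, h is 0.
(3) fails at (0,0,0): the formula yields 1, h is 0.
(4) fails at (0,0,0): the formula yields 1, h is 0.
(2) is the remaining candidate, and it agrees with h on all 8 inputs.

2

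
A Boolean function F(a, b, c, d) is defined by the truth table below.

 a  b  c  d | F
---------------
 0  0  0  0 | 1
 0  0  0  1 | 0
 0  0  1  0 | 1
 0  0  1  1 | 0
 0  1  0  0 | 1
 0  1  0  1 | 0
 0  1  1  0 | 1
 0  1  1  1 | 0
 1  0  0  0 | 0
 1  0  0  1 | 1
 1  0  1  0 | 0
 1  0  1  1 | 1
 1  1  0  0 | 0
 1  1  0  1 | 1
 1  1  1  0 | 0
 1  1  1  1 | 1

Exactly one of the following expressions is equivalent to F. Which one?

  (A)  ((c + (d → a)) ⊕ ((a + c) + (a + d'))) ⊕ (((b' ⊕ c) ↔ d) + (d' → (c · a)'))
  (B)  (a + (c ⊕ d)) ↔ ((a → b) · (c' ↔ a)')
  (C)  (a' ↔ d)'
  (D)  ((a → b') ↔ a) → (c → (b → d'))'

(A) fails at (0,0,0,1): the formula yields 1, F is 0.
(B) fails at (0,0,0,0): the formula yields 0, F is 1.
(D) fails at (0,0,0,1): the formula yields 1, F is 0.
Only (C) survives; checking it on all 16 rows confirms it matches F.

C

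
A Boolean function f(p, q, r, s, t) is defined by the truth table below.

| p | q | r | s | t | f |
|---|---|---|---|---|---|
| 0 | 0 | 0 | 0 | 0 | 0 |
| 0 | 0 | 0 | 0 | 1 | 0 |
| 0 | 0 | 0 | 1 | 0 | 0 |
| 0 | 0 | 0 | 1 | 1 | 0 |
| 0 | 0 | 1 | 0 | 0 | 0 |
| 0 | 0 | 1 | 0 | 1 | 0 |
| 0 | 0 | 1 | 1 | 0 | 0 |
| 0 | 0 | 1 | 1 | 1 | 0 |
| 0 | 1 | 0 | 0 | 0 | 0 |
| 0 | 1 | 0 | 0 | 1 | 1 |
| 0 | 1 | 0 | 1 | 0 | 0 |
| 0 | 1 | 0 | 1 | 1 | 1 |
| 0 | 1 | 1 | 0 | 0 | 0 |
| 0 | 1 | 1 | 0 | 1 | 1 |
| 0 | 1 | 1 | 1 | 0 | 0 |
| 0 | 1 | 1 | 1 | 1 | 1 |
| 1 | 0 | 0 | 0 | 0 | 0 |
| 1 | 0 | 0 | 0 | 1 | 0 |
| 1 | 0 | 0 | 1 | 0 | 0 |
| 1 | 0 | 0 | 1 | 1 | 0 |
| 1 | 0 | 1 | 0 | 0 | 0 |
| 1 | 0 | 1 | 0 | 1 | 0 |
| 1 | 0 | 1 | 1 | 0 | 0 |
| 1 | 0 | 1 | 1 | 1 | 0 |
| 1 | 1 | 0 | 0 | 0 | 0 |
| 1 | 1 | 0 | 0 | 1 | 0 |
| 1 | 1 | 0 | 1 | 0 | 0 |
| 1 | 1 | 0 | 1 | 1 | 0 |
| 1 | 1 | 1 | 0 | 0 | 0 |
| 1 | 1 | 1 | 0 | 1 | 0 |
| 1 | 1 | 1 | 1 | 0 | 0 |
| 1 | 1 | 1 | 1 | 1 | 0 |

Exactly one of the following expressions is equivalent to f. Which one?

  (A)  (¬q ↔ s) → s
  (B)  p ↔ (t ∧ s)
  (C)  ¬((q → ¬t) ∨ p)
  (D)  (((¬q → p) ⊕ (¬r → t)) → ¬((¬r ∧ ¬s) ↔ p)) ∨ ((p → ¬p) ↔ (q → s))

(A) disagrees with f on (0,0,0,0,0) (formula → 1, table → 0); rule it out.
(B) disagrees with f on (0,0,0,0,0) (formula → 1, table → 0); rule it out.
(D) disagrees with f on (0,0,0,0,0) (formula → 1, table → 0); rule it out.
(C) is the remaining candidate, and it agrees with f on all 32 inputs.

C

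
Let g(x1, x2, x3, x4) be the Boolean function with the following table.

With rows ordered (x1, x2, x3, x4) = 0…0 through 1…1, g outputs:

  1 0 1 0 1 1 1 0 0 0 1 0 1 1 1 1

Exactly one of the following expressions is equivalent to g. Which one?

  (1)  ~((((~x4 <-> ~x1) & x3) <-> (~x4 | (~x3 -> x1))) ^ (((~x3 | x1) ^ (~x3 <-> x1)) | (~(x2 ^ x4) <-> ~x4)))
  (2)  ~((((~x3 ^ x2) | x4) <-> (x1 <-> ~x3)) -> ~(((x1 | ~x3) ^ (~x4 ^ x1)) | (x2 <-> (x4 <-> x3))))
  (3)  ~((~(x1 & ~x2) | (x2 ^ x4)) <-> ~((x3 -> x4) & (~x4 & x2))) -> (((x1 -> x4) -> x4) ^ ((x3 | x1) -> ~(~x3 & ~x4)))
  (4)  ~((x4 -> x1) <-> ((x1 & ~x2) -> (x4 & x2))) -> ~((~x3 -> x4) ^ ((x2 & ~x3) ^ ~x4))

4

(1) disagrees with g on (0,0,0,0) (formula → 0, table → 1); rule it out.
(2) disagrees with g on (0,0,0,0) (formula → 0, table → 1); rule it out.
(3) disagrees with g on (0,0,0,1) (formula → 1, table → 0); rule it out.
Only (4) survives; checking it on all 16 rows confirms it matches g.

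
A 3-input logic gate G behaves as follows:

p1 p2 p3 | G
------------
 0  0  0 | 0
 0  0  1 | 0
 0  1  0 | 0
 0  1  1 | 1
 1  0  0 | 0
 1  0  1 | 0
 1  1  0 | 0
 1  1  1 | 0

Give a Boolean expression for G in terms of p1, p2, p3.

Only row (0,1,1) gives 1. That row's minterm ¬p1·p2·p3 is G directly.

G(p1, p2, p3) = (not p1 and p2) and p3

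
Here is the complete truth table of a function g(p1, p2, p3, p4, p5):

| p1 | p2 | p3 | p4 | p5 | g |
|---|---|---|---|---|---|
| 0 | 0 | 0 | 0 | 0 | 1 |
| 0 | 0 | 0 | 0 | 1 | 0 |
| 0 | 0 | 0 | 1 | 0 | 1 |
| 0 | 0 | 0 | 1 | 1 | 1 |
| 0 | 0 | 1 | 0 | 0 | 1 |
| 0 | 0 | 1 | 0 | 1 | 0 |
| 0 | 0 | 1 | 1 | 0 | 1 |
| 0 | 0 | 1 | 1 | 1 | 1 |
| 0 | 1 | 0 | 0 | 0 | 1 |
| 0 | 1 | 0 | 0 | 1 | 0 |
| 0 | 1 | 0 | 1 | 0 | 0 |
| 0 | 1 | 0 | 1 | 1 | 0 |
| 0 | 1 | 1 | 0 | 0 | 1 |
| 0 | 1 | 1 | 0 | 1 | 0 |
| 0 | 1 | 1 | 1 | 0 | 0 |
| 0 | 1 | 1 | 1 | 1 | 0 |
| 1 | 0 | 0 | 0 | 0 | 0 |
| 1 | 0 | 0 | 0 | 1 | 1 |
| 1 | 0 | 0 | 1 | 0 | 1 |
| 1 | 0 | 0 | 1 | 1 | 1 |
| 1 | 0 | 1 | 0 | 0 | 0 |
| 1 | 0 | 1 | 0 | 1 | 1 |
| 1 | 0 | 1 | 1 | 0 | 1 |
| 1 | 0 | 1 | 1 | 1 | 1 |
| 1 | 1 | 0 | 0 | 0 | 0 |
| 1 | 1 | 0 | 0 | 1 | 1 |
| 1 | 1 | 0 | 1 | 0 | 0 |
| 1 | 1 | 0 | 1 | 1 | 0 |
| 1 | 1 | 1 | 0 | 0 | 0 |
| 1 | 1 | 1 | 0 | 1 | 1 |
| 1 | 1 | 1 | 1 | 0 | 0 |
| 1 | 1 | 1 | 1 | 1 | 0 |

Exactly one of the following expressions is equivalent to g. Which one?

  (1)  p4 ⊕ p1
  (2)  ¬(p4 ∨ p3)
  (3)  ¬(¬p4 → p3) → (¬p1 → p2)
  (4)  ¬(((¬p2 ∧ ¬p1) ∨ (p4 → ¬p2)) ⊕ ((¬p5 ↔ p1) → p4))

(1) disagrees with g on (0,0,0,0,0) (formula → 0, table → 1); rule it out.
(2) disagrees with g on (0,0,0,0,1) (formula → 1, table → 0); rule it out.
(3) disagrees with g on (0,0,0,0,0) (formula → 0, table → 1); rule it out.
(4) is the remaining candidate, and it agrees with g on all 32 inputs.

4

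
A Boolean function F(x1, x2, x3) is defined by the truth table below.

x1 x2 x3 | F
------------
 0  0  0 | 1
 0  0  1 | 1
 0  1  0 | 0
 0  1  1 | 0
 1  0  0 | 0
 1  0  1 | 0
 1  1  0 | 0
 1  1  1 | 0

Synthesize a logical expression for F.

The 1-rows are (0,0,0), (0,0,1). Each contributes one minterm — ¬x1·¬x2·¬x3; ¬x1·¬x2·x3 — and their disjunction is a sum-of-products form of F.

F(x1, x2, x3) = ((¬x1 ∧ ¬x2) ∧ ¬x3) ∨ ((¬x1 ∧ ¬x2) ∧ x3)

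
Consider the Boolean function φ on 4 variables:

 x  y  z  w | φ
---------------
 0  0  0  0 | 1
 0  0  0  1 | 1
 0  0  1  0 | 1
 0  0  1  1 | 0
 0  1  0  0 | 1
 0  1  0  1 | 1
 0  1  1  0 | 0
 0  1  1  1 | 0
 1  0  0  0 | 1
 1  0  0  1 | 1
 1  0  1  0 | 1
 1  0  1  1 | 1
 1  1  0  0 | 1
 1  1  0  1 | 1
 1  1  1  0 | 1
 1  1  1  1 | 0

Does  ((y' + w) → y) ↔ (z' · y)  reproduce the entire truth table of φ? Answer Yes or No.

No

Evaluate ((y' + w) → y) ↔ (z' · y) on each row and compare to φ:
  x=0, y=0, z=0, w=0: formula gives 1, φ = 1 ✓
  x=0, y=0, z=0, w=1: formula gives 1, φ = 1 ✓
  x=0, y=0, z=1, w=0: formula gives 1, φ = 1 ✓
  x=0, y=0, z=1, w=1: formula gives 1, but φ = 0 ✗
A single disagreement suffices: at (0,0,1,1) they differ, so the formula does not compute φ.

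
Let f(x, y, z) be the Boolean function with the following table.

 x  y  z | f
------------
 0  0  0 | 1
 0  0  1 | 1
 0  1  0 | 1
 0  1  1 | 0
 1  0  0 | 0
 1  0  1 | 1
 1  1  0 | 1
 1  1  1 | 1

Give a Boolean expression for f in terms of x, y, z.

The 0-rows are (0,1,1), (1,0,0). Take each as a conjunction (¬x·y·z, x·¬y·¬z), form their disjunction, and complement — that gives a formula that is 1 everywhere f is.

f(x, y, z) = NOT (((NOT x AND y) AND z) OR ((x AND NOT y) AND NOT z))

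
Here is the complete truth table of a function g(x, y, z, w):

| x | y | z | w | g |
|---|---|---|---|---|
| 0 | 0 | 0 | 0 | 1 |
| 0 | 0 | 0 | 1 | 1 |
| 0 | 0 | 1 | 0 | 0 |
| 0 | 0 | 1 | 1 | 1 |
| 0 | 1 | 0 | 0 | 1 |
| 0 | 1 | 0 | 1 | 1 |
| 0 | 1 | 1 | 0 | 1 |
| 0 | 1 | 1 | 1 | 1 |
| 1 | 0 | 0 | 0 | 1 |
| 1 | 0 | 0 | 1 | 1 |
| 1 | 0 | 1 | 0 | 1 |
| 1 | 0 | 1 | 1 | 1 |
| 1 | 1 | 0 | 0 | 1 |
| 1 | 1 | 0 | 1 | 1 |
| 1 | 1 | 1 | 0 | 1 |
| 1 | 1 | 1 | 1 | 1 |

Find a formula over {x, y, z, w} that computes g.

Only row (0,0,1,0) gives 0. So g is 1 everywhere except there — the complement of the minterm ¬x·¬y·z·¬w.

g(x, y, z, w) = NOT (((NOT x AND NOT y) AND z) AND NOT w)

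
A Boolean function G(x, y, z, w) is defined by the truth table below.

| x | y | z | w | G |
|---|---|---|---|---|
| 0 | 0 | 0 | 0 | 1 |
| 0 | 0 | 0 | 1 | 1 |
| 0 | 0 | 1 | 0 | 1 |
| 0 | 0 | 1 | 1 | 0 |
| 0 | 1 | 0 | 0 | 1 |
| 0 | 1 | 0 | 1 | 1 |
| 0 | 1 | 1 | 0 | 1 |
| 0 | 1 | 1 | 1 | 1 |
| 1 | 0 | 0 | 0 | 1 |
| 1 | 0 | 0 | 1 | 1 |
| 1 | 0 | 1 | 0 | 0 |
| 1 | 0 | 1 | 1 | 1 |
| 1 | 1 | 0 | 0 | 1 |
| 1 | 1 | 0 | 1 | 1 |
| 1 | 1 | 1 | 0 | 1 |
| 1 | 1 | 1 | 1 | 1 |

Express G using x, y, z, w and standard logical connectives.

There are just 2 zero rows: (0,0,1,1), (1,0,1,0). Their minterms are ¬x·¬y·z·w, x·¬y·z·¬w; the OR of those covers precisely the 0-outputs, and negating it yields G.

G(x, y, z, w) = not ((((not x and not y) and z) and w) or (((x and not y) and z) and not w))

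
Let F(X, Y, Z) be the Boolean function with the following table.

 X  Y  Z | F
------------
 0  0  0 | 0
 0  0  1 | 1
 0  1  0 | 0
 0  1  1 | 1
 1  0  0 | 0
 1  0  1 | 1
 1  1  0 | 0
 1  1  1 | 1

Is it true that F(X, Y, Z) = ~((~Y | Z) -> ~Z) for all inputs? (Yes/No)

Yes

Check the formula against F row by row:
  X=0, Y=0, Z=0: formula gives 0, F = 0 ✓
  X=0, Y=0, Z=1: formula gives 1, F = 1 ✓
  X=0, Y=1, Z=0: formula gives 0, F = 0 ✓
  X=0, Y=1, Z=1: formula gives 1, F = 1 ✓
  X=1, Y=0, Z=0: formula gives 0, F = 0 ✓
  …and likewise for the remaining 3 rows.
All 8 rows match — the expression computes F exactly.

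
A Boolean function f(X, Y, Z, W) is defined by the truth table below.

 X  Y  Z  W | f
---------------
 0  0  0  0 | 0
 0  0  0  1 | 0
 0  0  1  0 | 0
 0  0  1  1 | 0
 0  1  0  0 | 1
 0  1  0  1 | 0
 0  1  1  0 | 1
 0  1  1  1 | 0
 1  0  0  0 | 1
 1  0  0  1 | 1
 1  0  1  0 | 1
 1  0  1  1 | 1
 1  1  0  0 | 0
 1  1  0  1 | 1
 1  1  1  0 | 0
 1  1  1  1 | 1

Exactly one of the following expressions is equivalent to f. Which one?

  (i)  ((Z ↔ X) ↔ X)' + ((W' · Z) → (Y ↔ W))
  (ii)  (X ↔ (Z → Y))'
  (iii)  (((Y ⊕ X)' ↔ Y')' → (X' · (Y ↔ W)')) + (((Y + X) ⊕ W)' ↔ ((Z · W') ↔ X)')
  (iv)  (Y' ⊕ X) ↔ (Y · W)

iv

(i) disagrees with f on (0,0,0,0) (formula → 1, table → 0); rule it out.
(ii) disagrees with f on (0,0,0,0) (formula → 1, table → 0); rule it out.
(iii) disagrees with f on (0,0,0,0) (formula → 1, table → 0); rule it out.
Only (iv) survives; checking it on all 16 rows confirms it matches f.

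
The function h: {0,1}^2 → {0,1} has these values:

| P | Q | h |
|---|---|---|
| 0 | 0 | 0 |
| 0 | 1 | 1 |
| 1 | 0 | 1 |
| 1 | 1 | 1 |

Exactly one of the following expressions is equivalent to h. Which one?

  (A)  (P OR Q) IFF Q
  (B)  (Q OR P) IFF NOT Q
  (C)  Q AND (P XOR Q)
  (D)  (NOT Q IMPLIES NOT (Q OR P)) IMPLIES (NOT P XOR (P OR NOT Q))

(A): at (0,0) it gives 1, but h = 0 — eliminated.
(B): at (0,1) it gives 0, but h = 1 — eliminated.
(C): at (1,0) it gives 0, but h = 1 — eliminated.
Only (D) survives; checking it on all 4 rows confirms it matches h.

D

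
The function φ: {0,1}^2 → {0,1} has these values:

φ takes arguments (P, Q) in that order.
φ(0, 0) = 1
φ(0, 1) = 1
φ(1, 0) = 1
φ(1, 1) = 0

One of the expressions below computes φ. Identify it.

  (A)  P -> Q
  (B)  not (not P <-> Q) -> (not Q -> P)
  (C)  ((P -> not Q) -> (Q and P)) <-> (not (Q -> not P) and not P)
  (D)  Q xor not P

(A) fails at (1,0): the formula yields 0, φ is 1.
(B) fails at (0,0): the formula yields 0, φ is 1.
(D) fails at (0,1): the formula yields 0, φ is 1.
Only (C) survives; checking it on all 4 rows confirms it matches φ.

C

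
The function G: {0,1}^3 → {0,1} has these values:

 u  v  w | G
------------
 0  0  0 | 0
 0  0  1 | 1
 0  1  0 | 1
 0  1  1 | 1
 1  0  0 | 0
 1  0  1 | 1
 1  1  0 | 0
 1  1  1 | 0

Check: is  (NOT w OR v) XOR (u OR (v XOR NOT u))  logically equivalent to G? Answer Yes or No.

Yes

Check the formula against G row by row:
  u=0, v=0, w=0: formula gives 0, G = 0 ✓
  u=0, v=0, w=1: formula gives 1, G = 1 ✓
  u=0, v=1, w=0: formula gives 1, G = 1 ✓
  u=0, v=1, w=1: formula gives 1, G = 1 ✓
  u=1, v=0, w=0: formula gives 0, G = 0 ✓
  … (the remaining 3 rows also agree.)
Every row agrees, so the formula is equivalent.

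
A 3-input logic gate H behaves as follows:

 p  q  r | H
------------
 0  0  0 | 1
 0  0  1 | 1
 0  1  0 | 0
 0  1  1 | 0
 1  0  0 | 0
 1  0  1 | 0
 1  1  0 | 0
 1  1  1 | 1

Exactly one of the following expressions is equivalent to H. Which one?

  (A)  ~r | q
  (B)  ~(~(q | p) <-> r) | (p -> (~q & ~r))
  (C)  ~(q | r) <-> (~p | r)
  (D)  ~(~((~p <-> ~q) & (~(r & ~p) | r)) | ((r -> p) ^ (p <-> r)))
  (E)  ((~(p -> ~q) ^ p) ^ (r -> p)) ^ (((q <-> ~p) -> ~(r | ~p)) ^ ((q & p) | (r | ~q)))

(A): at (0,0,1) it gives 0, but H = 1 — eliminated.
(B): at (0,1,0) it gives 1, but H = 0 — eliminated.
(C): at (0,0,1) it gives 0, but H = 1 — eliminated.
(E): at (0,0,1) it gives 0, but H = 1 — eliminated.
That leaves (D). Evaluating it on every row reproduces the table of H exactly.

D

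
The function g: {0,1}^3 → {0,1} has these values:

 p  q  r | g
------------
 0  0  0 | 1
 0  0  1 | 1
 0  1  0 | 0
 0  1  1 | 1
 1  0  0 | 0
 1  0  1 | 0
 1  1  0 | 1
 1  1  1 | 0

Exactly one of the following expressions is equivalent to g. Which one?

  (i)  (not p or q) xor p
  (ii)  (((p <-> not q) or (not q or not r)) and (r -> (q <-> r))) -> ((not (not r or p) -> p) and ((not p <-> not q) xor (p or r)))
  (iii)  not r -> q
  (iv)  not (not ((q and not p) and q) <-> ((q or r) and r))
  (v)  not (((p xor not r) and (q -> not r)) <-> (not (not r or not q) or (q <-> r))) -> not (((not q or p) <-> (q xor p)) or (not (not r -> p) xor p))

(i) fails at (0,1,0): the formula yields 1, g is 0.
(ii) fails at (0,1,1): the formula yields 0, g is 1.
(iii) fails at (0,0,0): the formula yields 0, g is 1.
(iv) fails at (0,0,1): the formula yields 0, g is 1.
That leaves (v). Evaluating it on every row reproduces the table of g exactly.

v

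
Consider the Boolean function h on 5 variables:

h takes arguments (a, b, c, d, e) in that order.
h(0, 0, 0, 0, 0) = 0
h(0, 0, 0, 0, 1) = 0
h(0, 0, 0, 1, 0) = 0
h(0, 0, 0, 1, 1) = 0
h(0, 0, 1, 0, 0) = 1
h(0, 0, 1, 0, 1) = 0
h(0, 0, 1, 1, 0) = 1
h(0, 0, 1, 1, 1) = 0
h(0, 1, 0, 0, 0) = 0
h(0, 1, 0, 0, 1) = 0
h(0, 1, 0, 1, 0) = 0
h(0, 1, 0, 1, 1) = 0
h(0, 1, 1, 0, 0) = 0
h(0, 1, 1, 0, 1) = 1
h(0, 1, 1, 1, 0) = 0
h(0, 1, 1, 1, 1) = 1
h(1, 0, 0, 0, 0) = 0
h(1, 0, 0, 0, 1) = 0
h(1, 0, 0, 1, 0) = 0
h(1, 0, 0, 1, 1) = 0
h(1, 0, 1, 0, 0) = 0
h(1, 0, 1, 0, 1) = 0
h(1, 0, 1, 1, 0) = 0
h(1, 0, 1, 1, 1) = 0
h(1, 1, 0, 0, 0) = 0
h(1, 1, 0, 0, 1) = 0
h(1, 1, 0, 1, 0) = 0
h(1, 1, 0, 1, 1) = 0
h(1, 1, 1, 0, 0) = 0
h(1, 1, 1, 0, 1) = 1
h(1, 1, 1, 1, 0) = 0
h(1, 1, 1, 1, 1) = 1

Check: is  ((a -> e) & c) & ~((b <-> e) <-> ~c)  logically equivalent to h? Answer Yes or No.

Test each input against both h and the formula:
  a=0, b=0, c=0, d=0, e=0: formula gives 0, h = 0 ✓
  a=0, b=0, c=0, d=0, e=1: formula gives 0, h = 0 ✓
  a=0, b=0, c=0, d=1, e=0: formula gives 0, h = 0 ✓
  a=0, b=0, c=0, d=1, e=1: formula gives 0, h = 0 ✓
  … (the remaining 28 rows also agree.)
No disagreement on any input; they are logically equivalent.

Yes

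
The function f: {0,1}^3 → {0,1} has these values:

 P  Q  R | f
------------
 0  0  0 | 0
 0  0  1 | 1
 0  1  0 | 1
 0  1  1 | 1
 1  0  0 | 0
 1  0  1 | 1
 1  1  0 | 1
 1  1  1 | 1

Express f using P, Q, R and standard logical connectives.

f(P, Q, R) = ¬(((¬P ∧ ¬Q) ∧ ¬R) ∨ ((P ∧ ¬Q) ∧ ¬R))

There are just 2 zero rows: (0,0,0), (1,0,0). Their minterms are ¬P·¬Q·¬R, P·¬Q·¬R; the OR of those covers precisely the 0-outputs, and negating it yields f.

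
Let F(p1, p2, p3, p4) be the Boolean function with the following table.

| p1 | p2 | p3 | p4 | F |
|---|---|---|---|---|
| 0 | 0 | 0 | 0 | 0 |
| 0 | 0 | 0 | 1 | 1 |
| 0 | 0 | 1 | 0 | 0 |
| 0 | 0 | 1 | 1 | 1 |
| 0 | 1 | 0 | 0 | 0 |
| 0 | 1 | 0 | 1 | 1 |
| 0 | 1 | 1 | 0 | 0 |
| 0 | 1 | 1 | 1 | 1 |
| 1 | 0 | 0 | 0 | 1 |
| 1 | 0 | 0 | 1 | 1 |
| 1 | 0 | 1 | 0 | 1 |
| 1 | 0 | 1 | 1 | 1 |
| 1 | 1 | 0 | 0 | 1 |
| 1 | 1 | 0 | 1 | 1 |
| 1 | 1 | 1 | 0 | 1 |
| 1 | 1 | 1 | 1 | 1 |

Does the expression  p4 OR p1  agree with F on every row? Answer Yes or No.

Yes

Check the formula against F row by row:
  p1=0, p2=0, p3=0, p4=0: formula gives 0, F = 0 ✓
  p1=0, p2=0, p3=0, p4=1: formula gives 1, F = 1 ✓
  p1=0, p2=0, p3=1, p4=0: formula gives 0, F = 0 ✓
  p1=0, p2=0, p3=1, p4=1: formula gives 1, F = 1 ✓
  … (the remaining 12 rows also agree.)
All 16 rows match — the expression computes F exactly.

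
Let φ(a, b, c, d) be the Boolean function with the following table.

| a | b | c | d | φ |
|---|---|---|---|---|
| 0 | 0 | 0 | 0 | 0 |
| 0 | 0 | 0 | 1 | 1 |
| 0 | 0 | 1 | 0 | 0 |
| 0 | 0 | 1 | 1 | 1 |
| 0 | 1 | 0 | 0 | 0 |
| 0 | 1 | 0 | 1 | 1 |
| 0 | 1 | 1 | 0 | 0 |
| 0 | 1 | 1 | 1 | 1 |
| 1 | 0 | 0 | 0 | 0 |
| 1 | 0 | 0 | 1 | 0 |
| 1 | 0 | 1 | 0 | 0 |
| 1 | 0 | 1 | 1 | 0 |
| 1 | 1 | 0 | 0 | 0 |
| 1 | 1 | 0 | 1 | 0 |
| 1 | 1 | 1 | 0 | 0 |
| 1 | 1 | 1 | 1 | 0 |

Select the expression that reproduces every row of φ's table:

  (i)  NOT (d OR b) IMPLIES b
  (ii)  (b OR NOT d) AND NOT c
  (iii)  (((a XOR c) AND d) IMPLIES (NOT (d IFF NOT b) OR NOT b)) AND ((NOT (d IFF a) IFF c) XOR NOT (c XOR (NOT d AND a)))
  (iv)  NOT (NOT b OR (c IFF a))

iii

(i) fails at (0,1,0,0): the formula yields 1, φ is 0.
(ii) fails at (0,0,0,0): the formula yields 1, φ is 0.
(iv) fails at (0,0,0,1): the formula yields 0, φ is 1.
That leaves (iii). Evaluating it on every row reproduces the table of φ exactly.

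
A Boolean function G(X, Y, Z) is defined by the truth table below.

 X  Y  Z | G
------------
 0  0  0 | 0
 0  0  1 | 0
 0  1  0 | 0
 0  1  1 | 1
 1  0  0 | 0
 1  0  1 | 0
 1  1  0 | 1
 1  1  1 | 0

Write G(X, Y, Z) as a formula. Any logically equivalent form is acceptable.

Collect the rows where G=1 — (0,1,1), (1,1,0) — and write one minterm per row: ¬X·Y·Z, X·Y·¬Z. Their union (logical OR) reproduces the table exactly.

G(X, Y, Z) = ((¬X ∧ Y) ∧ Z) ∨ ((X ∧ Y) ∧ ¬Z)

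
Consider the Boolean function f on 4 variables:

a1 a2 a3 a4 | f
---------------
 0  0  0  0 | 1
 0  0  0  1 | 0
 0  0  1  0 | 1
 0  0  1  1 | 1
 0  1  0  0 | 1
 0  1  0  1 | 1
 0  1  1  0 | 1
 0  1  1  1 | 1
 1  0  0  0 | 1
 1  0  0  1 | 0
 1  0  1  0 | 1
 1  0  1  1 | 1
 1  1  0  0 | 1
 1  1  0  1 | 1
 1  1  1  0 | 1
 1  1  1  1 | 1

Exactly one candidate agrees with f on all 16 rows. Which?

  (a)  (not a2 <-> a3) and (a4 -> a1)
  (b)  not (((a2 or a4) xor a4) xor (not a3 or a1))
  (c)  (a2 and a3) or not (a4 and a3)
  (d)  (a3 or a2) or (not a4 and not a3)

(a): at (0,0,0,0) it gives 0, but f = 1 — eliminated.
(b): at (0,0,0,0) it gives 0, but f = 1 — eliminated.
(c): at (0,0,0,1) it gives 1, but f = 0 — eliminated.
Only (d) survives; checking it on all 16 rows confirms it matches f.

d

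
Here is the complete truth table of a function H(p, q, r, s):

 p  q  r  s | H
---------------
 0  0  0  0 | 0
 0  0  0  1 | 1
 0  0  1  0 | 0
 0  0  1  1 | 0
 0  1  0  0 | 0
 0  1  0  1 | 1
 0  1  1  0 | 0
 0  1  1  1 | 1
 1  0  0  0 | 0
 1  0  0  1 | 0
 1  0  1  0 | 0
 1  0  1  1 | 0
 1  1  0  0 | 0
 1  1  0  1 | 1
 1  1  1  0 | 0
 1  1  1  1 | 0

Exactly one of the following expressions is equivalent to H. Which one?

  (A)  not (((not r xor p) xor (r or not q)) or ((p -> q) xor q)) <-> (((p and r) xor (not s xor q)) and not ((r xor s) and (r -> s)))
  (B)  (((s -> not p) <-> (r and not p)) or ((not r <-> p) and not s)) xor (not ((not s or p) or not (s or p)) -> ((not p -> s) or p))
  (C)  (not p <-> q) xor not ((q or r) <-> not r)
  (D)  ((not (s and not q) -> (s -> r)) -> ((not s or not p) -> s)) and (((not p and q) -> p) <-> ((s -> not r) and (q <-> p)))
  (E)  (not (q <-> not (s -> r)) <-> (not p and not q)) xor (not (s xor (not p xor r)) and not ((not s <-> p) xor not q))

D

(A): at (0,0,1,1) it gives 1, but H = 0 — eliminated.
(B): at (0,0,0,0) it gives 1, but H = 0 — eliminated.
(C): at (0,0,0,0) it gives 1, but H = 0 — eliminated.
(E): at (0,0,0,1) it gives 0, but H = 1 — eliminated.
That leaves (D). Evaluating it on every row reproduces the table of H exactly.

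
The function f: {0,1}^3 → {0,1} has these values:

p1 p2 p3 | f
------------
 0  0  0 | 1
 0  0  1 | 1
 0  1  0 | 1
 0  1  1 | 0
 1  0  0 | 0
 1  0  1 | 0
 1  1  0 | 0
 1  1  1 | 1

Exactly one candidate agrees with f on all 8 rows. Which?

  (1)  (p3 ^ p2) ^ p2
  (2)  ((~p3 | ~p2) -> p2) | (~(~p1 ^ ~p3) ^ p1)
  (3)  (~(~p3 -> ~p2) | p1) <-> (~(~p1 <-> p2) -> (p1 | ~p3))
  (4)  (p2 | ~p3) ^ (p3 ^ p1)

4

(1) fails at (0,0,0): the formula yields 0, f is 1.
(2) fails at (0,0,1): the formula yields 0, f is 1.
(3) fails at (0,0,0): the formula yields 0, f is 1.
Only (4) survives; checking it on all 8 rows confirms it matches f.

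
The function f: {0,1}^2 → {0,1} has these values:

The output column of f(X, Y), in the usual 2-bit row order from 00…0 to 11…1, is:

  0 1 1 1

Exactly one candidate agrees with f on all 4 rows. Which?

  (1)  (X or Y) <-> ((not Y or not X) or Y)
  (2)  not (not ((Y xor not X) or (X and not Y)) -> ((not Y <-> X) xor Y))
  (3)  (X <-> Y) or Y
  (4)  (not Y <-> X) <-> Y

1

(2) fails at (1,0): the formula yields 0, f is 1.
(3) fails at (0,0): the formula yields 1, f is 0.
(4) fails at (0,0): the formula yields 1, f is 0.
(1) is the remaining candidate, and it agrees with f on all 4 inputs.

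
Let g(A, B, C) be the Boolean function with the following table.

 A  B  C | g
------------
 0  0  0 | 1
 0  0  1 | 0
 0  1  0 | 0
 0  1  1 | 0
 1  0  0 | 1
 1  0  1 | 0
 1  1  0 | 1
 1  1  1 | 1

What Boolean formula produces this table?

Collect the rows where g=1 — (0,0,0), (1,0,0), (1,1,0), (1,1,1) — and write one minterm per row: ¬A·¬B·¬C, A·¬B·¬C, A·B·¬C, A·B·C. Their union (logical OR) reproduces the table exactly.

g(A, B, C) = ((((¬A ∧ ¬B) ∧ ¬C) ∨ ((A ∧ ¬B) ∧ ¬C)) ∨ ((A ∧ B) ∧ ¬C)) ∨ ((A ∧ B) ∧ C)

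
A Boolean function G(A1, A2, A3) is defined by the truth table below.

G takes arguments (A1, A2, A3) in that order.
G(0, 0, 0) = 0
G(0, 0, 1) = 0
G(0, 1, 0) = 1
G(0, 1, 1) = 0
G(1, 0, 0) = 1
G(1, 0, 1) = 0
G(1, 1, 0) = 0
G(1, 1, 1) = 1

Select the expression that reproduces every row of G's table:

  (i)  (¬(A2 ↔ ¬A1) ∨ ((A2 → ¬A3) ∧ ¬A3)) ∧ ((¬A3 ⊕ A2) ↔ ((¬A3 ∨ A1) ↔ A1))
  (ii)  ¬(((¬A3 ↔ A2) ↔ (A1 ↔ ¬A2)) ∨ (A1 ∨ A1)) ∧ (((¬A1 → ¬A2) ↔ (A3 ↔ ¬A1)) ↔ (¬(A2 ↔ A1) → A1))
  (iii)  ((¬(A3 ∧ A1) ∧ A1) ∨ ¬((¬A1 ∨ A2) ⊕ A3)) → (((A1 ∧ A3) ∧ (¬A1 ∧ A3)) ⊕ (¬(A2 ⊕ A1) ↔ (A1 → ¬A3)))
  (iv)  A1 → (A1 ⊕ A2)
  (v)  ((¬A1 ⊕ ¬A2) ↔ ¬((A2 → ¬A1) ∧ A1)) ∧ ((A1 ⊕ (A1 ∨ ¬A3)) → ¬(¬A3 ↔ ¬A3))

(ii): at (0,0,1) it gives 1, but G = 0 — eliminated.
(iii): at (0,0,0) it gives 1, but G = 0 — eliminated.
(iv): at (0,0,0) it gives 1, but G = 0 — eliminated.
(v): at (0,1,0) it gives 0, but G = 1 — eliminated.
That leaves (i). Evaluating it on every row reproduces the table of G exactly.

i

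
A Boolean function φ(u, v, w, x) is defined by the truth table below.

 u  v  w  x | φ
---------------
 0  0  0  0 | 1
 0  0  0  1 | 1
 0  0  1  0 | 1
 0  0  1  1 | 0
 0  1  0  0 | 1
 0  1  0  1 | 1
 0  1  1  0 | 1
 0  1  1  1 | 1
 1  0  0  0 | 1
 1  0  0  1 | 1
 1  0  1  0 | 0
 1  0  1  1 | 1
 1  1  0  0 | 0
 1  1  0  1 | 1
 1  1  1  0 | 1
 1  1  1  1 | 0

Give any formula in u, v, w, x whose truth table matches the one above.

φ is 0 on only 4 rows — (0,0,1,1), (1,0,1,0), (1,1,0,0), (1,1,1,1). Writing each as a minterm (¬u·¬v·w·x, u·¬v·w·¬x, u·v·¬w·¬x, u·v·w·x) and OR-ing them characterizes exactly where φ=0, so φ is the negation of that disjunction.

φ(u, v, w, x) = ((((((u' · v') · w) · x) + (((u · v') · w) · x')) + (((u · v) · w') · x')) + (((u · v) · w) · x))'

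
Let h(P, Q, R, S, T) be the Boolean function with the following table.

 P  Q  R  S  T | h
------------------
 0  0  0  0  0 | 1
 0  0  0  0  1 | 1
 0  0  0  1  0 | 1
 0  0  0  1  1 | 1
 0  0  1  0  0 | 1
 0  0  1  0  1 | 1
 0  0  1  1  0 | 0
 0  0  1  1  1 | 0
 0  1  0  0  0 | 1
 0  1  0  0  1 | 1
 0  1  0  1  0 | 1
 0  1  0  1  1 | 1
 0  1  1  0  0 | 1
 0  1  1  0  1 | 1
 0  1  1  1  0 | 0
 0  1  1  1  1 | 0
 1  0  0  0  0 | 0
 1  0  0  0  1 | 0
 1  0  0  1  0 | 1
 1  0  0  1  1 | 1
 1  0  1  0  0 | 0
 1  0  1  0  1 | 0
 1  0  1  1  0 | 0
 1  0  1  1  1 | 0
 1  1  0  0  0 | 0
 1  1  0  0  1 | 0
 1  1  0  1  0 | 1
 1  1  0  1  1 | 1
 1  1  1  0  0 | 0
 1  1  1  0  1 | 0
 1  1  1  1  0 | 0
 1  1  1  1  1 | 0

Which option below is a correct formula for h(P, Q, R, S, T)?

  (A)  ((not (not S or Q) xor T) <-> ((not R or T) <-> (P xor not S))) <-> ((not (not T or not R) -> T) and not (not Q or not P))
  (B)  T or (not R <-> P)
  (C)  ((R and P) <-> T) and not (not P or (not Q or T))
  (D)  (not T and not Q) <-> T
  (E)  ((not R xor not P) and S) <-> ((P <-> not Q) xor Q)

(A): at (0,0,0,0,1) it gives 0, but h = 1 — eliminated.
(B): at (0,0,0,0,0) it gives 0, but h = 1 — eliminated.
(C): at (0,0,0,0,0) it gives 0, but h = 1 — eliminated.
(D): at (0,0,0,0,0) it gives 0, but h = 1 — eliminated.
Only (E) survives; checking it on all 32 rows confirms it matches h.

E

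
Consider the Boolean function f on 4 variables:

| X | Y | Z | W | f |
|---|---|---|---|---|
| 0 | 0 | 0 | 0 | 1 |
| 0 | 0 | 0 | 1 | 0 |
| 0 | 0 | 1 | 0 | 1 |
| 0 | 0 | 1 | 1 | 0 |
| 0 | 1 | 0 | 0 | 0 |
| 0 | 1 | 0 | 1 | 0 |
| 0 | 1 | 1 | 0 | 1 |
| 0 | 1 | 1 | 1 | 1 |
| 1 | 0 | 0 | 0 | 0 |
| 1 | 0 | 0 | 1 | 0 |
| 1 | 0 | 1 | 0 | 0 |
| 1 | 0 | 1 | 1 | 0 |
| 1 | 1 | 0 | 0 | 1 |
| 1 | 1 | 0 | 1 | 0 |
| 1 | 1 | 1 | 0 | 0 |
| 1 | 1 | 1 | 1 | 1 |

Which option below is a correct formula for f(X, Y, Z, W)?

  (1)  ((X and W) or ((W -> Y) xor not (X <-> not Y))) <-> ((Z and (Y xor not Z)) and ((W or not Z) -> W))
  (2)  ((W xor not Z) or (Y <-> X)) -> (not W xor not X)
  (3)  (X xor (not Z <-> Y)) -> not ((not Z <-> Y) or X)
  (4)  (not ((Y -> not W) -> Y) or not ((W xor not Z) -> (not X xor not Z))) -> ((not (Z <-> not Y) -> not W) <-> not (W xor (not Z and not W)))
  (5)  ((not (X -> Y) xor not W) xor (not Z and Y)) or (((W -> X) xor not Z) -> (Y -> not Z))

(2): at (0,0,0,0) it gives 0, but f = 1 — eliminated.
(3): at (0,0,0,1) it gives 1, but f = 0 — eliminated.
(4): at (0,0,0,0) it gives 0, but f = 1 — eliminated.
(5): at (0,0,0,1) it gives 1, but f = 0 — eliminated.
That leaves (1). Evaluating it on every row reproduces the table of f exactly.

1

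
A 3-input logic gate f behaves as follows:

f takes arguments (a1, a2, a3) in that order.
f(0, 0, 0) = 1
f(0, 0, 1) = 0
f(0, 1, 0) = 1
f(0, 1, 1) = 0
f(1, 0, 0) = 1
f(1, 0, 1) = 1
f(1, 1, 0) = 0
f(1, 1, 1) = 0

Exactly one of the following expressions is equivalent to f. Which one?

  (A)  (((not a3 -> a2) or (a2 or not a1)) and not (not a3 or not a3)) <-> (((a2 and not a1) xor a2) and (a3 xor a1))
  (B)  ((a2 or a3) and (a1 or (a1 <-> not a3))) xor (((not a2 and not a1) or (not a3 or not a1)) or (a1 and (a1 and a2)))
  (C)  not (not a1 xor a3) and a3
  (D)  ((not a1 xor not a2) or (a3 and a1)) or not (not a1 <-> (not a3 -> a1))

(A): at (1,0,1) it gives 0, but f = 1 — eliminated.
(C): at (0,0,0) it gives 0, but f = 1 — eliminated.
(D): at (0,1,1) it gives 1, but f = 0 — eliminated.
That leaves (B). Evaluating it on every row reproduces the table of f exactly.

B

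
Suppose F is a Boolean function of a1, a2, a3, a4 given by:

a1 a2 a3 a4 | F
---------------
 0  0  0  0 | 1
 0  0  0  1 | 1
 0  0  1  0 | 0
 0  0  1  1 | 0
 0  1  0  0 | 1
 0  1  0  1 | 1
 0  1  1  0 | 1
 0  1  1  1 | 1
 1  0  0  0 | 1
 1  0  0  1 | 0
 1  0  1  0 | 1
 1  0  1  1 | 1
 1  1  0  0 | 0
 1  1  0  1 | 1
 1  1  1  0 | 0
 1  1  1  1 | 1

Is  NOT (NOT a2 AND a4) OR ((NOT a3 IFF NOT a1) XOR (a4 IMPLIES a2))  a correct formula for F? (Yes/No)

Check the formula against F row by row:
  a1=0, a2=0, a3=0, a4=0: formula gives 1, F = 1 ✓
  a1=0, a2=0, a3=0, a4=1: formula gives 1, F = 1 ✓
  a1=0, a2=0, a3=1, a4=0: formula gives 1, but F = 0 ✗
A single disagreement suffices: at (0,0,1,0) they differ, so the formula does not compute F.

No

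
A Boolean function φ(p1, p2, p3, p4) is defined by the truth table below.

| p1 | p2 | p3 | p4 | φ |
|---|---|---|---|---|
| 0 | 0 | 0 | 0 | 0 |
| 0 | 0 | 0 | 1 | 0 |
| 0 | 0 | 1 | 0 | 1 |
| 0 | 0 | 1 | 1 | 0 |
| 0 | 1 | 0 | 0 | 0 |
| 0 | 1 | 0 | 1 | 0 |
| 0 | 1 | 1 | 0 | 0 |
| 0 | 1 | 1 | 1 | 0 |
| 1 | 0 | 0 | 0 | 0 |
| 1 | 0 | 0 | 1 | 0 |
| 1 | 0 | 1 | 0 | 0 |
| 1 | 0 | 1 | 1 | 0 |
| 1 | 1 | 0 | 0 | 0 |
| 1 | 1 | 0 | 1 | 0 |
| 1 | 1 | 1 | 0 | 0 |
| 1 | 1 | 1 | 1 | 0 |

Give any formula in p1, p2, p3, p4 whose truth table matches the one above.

φ(p1, p2, p3, p4) = ((not p1 and not p2) and p3) and not p4

Only row (0,0,1,0) gives 1. That row's minterm ¬p1·¬p2·p3·¬p4 is φ directly.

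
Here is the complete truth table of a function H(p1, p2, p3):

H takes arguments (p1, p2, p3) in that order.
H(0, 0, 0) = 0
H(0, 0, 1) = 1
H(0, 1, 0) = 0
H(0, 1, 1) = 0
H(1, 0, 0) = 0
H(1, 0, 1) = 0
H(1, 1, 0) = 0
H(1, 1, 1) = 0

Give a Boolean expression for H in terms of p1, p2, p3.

H is 1 on exactly one input, (0,0,1), whose minterm is ¬p1·¬p2·p3. So H is just that conjunction.

H(p1, p2, p3) = (¬p1 ∧ ¬p2) ∧ p3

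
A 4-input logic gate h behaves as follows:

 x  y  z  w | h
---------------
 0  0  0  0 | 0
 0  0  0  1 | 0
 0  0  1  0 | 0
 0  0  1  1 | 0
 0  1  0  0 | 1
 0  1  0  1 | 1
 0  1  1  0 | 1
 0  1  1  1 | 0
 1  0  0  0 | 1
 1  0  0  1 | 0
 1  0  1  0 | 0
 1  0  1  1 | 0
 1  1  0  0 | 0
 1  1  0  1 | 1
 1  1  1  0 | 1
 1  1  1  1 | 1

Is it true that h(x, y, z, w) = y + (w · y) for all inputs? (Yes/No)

Check the formula against h row by row:
  x=0, y=0, z=0, w=0: formula gives 0, h = 0 ✓
  x=0, y=0, z=0, w=1: formula gives 0, h = 0 ✓
  x=0, y=0, z=1, w=0: formula gives 0, h = 0 ✓
  x=0, y=0, z=1, w=1: formula gives 0, h = 0 ✓
  …
  x=0, y=1, z=1, w=1: formula gives 1, but h = 0 ✗
Since they disagree at (0,1,1,1), the expression is not a correct formula for h.

No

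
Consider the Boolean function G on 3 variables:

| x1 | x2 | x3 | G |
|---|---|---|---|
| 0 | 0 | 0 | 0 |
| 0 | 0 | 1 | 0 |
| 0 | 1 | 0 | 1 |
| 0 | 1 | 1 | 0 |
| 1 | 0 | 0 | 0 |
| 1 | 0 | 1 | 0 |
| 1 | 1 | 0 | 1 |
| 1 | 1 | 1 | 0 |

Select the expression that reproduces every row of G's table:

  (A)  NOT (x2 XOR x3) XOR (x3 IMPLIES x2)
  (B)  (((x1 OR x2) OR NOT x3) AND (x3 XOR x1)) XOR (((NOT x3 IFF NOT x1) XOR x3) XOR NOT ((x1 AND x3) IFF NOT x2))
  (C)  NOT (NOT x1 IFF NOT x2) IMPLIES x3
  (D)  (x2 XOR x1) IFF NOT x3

(B) fails at (1,1,1): the formula yields 1, G is 0.
(C) fails at (0,0,0): the formula yields 1, G is 0.
(D) fails at (0,0,1): the formula yields 1, G is 0.
(A) is the remaining candidate, and it agrees with G on all 8 inputs.

A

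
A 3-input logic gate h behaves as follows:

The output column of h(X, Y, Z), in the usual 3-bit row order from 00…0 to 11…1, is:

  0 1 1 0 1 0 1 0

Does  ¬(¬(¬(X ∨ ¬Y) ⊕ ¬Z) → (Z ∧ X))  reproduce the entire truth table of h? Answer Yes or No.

No

Check the formula against h row by row:
  X=0, Y=0, Z=0: formula gives 0, h = 0 ✓
  X=0, Y=0, Z=1: formula gives 1, h = 1 ✓
  X=0, Y=1, Z=0: formula gives 1, h = 1 ✓
  X=0, Y=1, Z=1: formula gives 0, h = 0 ✓
  X=1, Y=0, Z=0: formula gives 0, but h = 1 ✗
A single disagreement suffices: at (1,0,0) they differ, so the formula does not compute h.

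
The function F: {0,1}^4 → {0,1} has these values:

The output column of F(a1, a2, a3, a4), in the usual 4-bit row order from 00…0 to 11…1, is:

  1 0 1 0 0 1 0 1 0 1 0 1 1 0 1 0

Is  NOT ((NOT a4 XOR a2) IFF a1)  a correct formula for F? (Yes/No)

Test each input against both F and the formula:
  a1=0, a2=0, a3=0, a4=0: formula gives 1, F = 1 ✓
  a1=0, a2=0, a3=0, a4=1: formula gives 0, F = 0 ✓
  a1=0, a2=0, a3=1, a4=0: formula gives 1, F = 1 ✓
  a1=0, a2=0, a3=1, a4=1: formula gives 0, F = 0 ✓
  … (the remaining 12 rows also agree.)
Every row agrees, so the formula is equivalent.

Yes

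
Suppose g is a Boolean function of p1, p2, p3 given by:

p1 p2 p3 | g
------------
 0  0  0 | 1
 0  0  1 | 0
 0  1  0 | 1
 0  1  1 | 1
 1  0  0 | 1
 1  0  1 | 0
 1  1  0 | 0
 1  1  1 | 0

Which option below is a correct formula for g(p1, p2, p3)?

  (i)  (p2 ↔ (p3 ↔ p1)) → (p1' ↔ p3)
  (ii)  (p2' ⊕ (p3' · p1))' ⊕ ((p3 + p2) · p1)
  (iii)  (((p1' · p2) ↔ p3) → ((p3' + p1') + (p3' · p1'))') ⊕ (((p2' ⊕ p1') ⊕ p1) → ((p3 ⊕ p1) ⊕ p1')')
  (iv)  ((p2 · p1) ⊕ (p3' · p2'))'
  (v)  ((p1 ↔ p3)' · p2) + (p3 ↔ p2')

iii

(i) disagrees with g on (0,0,1) (formula → 1, table → 0); rule it out.
(ii) disagrees with g on (0,0,0) (formula → 0, table → 1); rule it out.
(iv) disagrees with g on (0,0,0) (formula → 0, table → 1); rule it out.
(v) disagrees with g on (0,0,0) (formula → 0, table → 1); rule it out.
(iii) is the remaining candidate, and it agrees with g on all 8 inputs.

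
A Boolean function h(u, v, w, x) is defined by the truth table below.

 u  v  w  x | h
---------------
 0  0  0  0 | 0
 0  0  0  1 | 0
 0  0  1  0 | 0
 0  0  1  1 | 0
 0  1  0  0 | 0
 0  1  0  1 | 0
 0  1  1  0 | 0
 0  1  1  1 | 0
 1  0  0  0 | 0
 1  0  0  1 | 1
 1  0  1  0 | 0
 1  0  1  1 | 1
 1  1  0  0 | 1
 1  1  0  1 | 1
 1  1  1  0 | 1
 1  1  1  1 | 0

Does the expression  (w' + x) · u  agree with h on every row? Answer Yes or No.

No

Evaluate (w' + x) · u on each row and compare to h:
  u=0, v=0, w=0, x=0: formula gives 0, h = 0 ✓
  u=0, v=0, w=0, x=1: formula gives 0, h = 0 ✓
  u=0, v=0, w=1, x=0: formula gives 0, h = 0 ✓
  u=0, v=0, w=1, x=1: formula gives 0, h = 0 ✓
  …
  u=1, v=0, w=0, x=0: formula gives 1, but h = 0 ✗
Since they disagree at (1,0,0,0), the expression is not a correct formula for h.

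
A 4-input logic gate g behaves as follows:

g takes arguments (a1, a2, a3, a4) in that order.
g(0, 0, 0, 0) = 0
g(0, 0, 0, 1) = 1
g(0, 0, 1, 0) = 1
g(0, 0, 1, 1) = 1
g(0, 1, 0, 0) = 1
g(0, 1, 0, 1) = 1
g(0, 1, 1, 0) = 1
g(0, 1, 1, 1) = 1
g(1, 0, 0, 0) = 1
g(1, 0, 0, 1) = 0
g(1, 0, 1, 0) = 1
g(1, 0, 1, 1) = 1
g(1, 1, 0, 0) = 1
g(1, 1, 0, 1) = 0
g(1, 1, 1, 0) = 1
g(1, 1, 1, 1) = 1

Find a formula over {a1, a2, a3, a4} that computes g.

There are just 3 zero rows: (0,0,0,0), (1,0,0,1), (1,1,0,1). Their minterms are ¬a1·¬a2·¬a3·¬a4, a1·¬a2·¬a3·a4, a1·a2·¬a3·a4; the OR of those covers precisely the 0-outputs, and negating it yields g.

g(a1, a2, a3, a4) = NOT (((((NOT a1 AND NOT a2) AND NOT a3) AND NOT a4) OR (((a1 AND NOT a2) AND NOT a3) AND a4)) OR (((a1 AND a2) AND NOT a3) AND a4))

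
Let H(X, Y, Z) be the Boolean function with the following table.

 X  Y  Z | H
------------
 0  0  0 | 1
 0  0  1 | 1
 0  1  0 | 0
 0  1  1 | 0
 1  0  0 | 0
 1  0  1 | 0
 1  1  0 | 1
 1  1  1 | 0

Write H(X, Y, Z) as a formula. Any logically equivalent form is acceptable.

H(X, Y, Z) = (((~X & ~Y) & ~Z) | ((~X & ~Y) & Z)) | ((X & Y) & ~Z)

The 1-rows are (0,0,0), (0,0,1), (1,1,0). Each contributes one minterm — ¬X·¬Y·¬Z; ¬X·¬Y·Z; X·Y·¬Z — and their disjunction is a sum-of-products form of H.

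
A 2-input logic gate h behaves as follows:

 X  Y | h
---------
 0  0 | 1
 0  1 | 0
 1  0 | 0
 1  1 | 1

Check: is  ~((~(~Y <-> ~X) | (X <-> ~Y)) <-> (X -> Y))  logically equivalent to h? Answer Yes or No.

No

Check the formula against h row by row:
  X=0, Y=0: formula gives 1, h = 1 ✓
  X=0, Y=1: formula gives 0, h = 0 ✓
  X=1, Y=0: formula gives 1, but h = 0 ✗
Since they disagree at (1,0), the expression is not a correct formula for h.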